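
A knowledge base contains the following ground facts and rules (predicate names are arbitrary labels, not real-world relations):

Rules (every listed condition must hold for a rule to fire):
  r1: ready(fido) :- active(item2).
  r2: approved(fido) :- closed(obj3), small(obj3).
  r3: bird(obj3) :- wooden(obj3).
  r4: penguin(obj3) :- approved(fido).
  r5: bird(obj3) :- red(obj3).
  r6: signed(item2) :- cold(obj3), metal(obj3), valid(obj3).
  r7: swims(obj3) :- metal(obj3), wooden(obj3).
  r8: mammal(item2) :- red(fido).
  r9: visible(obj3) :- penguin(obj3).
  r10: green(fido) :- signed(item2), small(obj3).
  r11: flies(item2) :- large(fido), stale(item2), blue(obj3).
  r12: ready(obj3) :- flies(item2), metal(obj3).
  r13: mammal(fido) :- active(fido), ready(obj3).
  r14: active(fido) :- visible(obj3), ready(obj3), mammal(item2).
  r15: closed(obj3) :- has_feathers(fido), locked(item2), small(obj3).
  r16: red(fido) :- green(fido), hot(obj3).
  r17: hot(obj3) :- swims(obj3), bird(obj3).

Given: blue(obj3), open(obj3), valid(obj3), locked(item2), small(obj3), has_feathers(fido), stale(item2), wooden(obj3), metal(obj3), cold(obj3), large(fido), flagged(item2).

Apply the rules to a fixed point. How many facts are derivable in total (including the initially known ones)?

[1] r3 [bird(obj3) :- wooden(obj3).]; r6 [signed(item2) :- cold(obj3), metal(obj3), valid(obj3).]; r7 [swims(obj3) :- metal(obj3), wooden(obj3).]; r11 [flies(item2) :- large(fido), stale(item2), blue(obj3).]; r15 [closed(obj3) :- has_feathers(fido), locked(item2), small(obj3).]. ⇒ new: bird(obj3), signed(item2), swims(obj3), flies(item2), closed(obj3).
[2] r2 [approved(fido) :- closed(obj3), small(obj3).]; r10 [green(fido) :- signed(item2), small(obj3).]; r12 [ready(obj3) :- flies(item2), metal(obj3).]; r17 [hot(obj3) :- swims(obj3), bird(obj3).]. ⇒ new: approved(fido), green(fido), ready(obj3), hot(obj3).
[3] r4 [penguin(obj3) :- approved(fido).]; r16 [red(fido) :- green(fido), hot(obj3).]. ⇒ new: penguin(obj3), red(fido).
[4] r8 [mammal(item2) :- red(fido).]; r9 [visible(obj3) :- penguin(obj3).]. ⇒ new: mammal(item2), visible(obj3).
[5] r14 [active(fido) :- visible(obj3), ready(obj3), mammal(item2).]. ⇒ new: active(fido).
[6] r13 [mammal(fido) :- active(fido), ready(obj3).]. ⇒ new: mammal(fido).
Closure: {active(fido), approved(fido), bird(obj3), blue(obj3), closed(obj3), cold(obj3), flagged(item2), flies(item2), green(fido), has_feathers(fido), hot(obj3), large(fido), locked(item2), mammal(fido), mammal(item2), metal(obj3), open(obj3), penguin(obj3), ready(obj3), red(fido), signed(item2), small(obj3), stale(item2), swims(obj3), valid(obj3), visible(obj3), wooden(obj3)} — 27 facts.

27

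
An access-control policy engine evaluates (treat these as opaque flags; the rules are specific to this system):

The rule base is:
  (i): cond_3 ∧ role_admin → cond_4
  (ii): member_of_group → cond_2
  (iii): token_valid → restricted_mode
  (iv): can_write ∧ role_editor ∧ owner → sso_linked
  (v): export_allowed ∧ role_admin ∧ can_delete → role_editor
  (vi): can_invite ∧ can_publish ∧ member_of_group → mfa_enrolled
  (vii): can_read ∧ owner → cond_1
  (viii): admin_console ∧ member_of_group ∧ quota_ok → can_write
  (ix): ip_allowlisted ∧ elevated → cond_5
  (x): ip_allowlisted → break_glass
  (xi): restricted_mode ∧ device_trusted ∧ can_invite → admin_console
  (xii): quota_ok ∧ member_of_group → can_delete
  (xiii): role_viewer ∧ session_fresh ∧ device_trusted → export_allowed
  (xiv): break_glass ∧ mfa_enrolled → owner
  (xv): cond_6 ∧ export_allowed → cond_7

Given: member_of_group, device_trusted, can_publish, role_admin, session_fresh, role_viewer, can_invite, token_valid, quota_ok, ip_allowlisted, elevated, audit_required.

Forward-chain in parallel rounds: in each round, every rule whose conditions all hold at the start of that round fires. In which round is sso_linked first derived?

Round 1: (ii) [member_of_group → cond_2]; (iii) [token_valid → restricted_mode]; (vi) [can_invite ∧ can_publish ∧ member_of_group → mfa_enrolled]; (ix) [ip_allowlisted ∧ elevated → cond_5]; (x) [ip_allowlisted → break_glass]; (xii) [quota_ok ∧ member_of_group → can_delete]; (xiii) [role_viewer ∧ session_fresh ∧ device_trusted → export_allowed]. New: cond_2, restricted_mode, mfa_enrolled, cond_5, break_glass, can_delete, export_allowed.
Round 2: (v) [export_allowed ∧ role_admin ∧ can_delete → role_editor]; (xi) [restricted_mode ∧ device_trusted ∧ can_invite → admin_console]; (xiv) [break_glass ∧ mfa_enrolled → owner]. New: role_editor, admin_console, owner.
Round 3: (viii) [admin_console ∧ member_of_group ∧ quota_ok → can_write]. New: can_write.
Round 4: (iv) [can_write ∧ role_editor ∧ owner → sso_linked]. New: sso_linked.
sso_linked first appears in round 4.

4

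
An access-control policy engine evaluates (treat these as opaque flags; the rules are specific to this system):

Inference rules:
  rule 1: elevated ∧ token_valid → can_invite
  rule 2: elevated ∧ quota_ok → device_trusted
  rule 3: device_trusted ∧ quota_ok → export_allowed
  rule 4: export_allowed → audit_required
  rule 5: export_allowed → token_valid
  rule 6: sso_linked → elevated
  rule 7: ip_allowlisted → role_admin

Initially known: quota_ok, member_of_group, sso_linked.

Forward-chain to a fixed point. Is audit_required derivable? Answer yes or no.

Round 1: rule 6 [sso_linked → elevated]. New: elevated.
Round 2: rule 2 [elevated ∧ quota_ok → device_trusted]. New: device_trusted.
Round 3: rule 3 [device_trusted ∧ quota_ok → export_allowed]. New: export_allowed.
Round 4: rule 4 [export_allowed → audit_required]; rule 5 [export_allowed → token_valid]. New: audit_required, token_valid.
Round 5: rule 1 [elevated ∧ token_valid → can_invite]. New: can_invite.
audit_required appears in round 4, so it is derivable.

yes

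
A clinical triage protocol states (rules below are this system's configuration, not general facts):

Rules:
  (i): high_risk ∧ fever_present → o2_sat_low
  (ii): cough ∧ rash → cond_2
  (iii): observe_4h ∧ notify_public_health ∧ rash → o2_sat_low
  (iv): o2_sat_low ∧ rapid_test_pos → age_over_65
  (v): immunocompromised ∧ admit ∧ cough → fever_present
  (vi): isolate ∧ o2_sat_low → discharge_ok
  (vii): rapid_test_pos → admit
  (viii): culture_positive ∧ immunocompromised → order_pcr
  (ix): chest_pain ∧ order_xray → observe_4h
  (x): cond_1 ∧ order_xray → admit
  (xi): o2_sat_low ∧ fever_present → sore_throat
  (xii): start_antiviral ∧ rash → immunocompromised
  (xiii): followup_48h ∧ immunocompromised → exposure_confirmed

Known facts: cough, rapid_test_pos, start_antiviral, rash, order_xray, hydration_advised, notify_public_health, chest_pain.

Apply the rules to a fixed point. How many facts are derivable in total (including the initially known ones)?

Round 1 — (ii), (vii), (ix), (xii), derive cond_2, admit, observe_4h, immunocompromised.
Round 2 — (iii), (v), derive o2_sat_low, fever_present.
Round 3 — (iv), (xi), derive age_over_65, sore_throat.
Closure: {admit, age_over_65, chest_pain, cond_2, cough, fever_present, hydration_advised, immunocompromised, notify_public_health, o2_sat_low, observe_4h, order_xray, rapid_test_pos, rash, sore_throat, start_antiviral} — 16 facts.

16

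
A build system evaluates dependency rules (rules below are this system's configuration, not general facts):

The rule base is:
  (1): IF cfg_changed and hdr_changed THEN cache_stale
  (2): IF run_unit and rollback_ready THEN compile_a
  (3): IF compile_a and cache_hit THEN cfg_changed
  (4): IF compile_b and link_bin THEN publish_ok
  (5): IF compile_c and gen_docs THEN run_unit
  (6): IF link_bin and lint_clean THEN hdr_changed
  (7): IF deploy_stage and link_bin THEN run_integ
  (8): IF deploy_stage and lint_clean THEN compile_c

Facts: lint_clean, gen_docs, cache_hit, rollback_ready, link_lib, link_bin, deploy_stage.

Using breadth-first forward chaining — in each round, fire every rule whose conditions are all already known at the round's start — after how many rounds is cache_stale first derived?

5

Round 1: (6) [IF link_bin and lint_clean THEN hdr_changed]; (7) [IF deploy_stage and link_bin THEN run_integ]; (8) [IF deploy_stage and lint_clean THEN compile_c]. Adds hdr_changed, run_integ, compile_c.
Round 2: (5) [IF compile_c and gen_docs THEN run_unit]. Adds run_unit.
Round 3: (2) [IF run_unit and rollback_ready THEN compile_a]. Adds compile_a.
Round 4: (3) [IF compile_a and cache_hit THEN cfg_changed]. Adds cfg_changed.
Round 5: (1) [IF cfg_changed and hdr_changed THEN cache_stale]. Adds cache_stale.
cache_stale first appears in round 5.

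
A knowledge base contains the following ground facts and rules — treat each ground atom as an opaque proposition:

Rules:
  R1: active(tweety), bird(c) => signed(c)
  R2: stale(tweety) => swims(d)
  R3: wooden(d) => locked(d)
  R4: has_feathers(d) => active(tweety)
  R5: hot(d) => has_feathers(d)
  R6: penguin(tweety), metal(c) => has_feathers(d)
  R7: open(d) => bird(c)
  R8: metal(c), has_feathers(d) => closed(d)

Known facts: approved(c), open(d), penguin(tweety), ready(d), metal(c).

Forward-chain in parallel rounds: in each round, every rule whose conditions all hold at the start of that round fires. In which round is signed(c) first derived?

Round 1 fires R6, R7, giving has_feathers(d), bird(c).
Round 2 fires R4, R8, giving active(tweety), closed(d).
Round 3 fires R1, giving signed(c).
signed(c) first appears in round 3.

3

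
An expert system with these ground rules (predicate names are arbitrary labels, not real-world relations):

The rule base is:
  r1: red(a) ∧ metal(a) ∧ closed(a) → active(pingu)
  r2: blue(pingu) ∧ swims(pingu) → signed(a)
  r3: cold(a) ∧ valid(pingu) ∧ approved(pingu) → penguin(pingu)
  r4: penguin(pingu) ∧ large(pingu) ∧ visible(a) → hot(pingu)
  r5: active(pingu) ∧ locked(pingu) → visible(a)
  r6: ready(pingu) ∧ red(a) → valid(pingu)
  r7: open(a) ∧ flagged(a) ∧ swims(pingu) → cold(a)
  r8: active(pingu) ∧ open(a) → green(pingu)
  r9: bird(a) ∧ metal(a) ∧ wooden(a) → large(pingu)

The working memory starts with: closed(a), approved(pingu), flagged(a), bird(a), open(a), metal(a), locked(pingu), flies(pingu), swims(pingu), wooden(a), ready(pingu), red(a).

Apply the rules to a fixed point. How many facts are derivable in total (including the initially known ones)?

20

Round 1 fires r1, r6, r7, r9, giving active(pingu), valid(pingu), cold(a), large(pingu).
Round 2 fires r3, r5, r8, giving penguin(pingu), visible(a), green(pingu).
Round 3 fires r4, giving hot(pingu).
Closure: {active(pingu), approved(pingu), bird(a), closed(a), cold(a), flagged(a), flies(pingu), green(pingu), hot(pingu), large(pingu), locked(pingu), metal(a), open(a), penguin(pingu), ready(pingu), red(a), swims(pingu), valid(pingu), visible(a), wooden(a)} — 20 facts.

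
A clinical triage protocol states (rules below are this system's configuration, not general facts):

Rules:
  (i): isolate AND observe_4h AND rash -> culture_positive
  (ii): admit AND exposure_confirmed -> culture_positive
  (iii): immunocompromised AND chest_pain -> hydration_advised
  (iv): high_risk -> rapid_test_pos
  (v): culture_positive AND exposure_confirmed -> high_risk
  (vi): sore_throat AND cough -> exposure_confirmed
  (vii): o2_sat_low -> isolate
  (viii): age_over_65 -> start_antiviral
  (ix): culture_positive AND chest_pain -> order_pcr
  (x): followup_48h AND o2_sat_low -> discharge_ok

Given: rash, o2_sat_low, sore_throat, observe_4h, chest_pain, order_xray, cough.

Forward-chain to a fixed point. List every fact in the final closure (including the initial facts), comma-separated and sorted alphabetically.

chest_pain, cough, culture_positive, exposure_confirmed, high_risk, isolate, o2_sat_low, observe_4h, order_pcr, order_xray, rapid_test_pos, rash, sore_throat

[1] (vi) [sore_throat AND cough -> exposure_confirmed]; (vii) [o2_sat_low -> isolate]. ⇒ new: exposure_confirmed, isolate.
[2] (i) [isolate AND observe_4h AND rash -> culture_positive]. ⇒ new: culture_positive.
[3] (v) [culture_positive AND exposure_confirmed -> high_risk]; (ix) [culture_positive AND chest_pain -> order_pcr]. ⇒ new: high_risk, order_pcr.
[4] (iv) [high_risk -> rapid_test_pos]. ⇒ new: rapid_test_pos.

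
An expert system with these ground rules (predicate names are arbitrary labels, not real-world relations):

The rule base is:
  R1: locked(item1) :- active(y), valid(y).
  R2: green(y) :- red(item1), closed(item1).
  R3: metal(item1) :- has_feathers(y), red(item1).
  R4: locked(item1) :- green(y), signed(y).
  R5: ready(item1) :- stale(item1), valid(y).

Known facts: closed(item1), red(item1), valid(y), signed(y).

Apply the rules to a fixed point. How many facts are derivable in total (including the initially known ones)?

6

[1] R2 [green(y) :- red(item1), closed(item1).]. ⇒ new: green(y).
[2] R4 [locked(item1) :- green(y), signed(y).]. ⇒ new: locked(item1).
Closure: {closed(item1), green(y), locked(item1), red(item1), signed(y), valid(y)} — 6 facts.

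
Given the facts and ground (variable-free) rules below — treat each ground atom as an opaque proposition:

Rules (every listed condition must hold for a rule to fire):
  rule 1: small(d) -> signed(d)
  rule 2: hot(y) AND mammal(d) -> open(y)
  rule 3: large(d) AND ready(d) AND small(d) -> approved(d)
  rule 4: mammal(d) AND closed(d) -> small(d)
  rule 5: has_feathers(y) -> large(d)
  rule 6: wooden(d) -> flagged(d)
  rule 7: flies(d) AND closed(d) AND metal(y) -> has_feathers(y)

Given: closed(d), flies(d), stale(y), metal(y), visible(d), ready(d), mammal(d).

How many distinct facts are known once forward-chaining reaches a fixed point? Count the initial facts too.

Round 1 fires rule 4, rule 7, giving small(d), has_feathers(y).
Round 2 fires rule 1, rule 5, giving signed(d), large(d).
Round 3 fires rule 3, giving approved(d).
Closure: {approved(d), closed(d), flies(d), has_feathers(y), large(d), mammal(d), metal(y), ready(d), signed(d), small(d), stale(y), visible(d)} — 12 facts.

12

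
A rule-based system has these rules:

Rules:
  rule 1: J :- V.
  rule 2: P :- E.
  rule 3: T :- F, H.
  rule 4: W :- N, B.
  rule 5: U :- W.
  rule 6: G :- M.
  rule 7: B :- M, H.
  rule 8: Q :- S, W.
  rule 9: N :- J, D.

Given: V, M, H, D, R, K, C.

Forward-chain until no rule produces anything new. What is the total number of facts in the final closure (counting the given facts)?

13

Round 1: rule 1 [J :- V.]; rule 6 [G :- M.]; rule 7 [B :- M, H.]. New: J, G, B.
Round 2: rule 9 [N :- J, D.]. New: N.
Round 3: rule 4 [W :- N, B.]. New: W.
Round 4: rule 5 [U :- W.]. New: U.
Closure: {B, C, D, G, H, J, K, M, N, R, U, V, W} — 13 facts.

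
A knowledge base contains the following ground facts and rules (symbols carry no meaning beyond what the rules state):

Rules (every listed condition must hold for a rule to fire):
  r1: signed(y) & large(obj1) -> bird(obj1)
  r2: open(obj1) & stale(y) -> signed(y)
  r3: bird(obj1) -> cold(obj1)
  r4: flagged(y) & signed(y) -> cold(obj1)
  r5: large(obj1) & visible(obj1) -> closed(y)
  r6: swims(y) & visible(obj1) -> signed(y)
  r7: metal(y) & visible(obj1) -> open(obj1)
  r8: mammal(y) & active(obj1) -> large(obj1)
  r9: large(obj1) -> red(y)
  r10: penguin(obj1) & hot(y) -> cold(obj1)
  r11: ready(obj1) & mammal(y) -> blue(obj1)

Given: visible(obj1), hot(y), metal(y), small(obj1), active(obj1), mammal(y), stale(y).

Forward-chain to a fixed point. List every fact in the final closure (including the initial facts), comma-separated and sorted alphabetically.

active(obj1), bird(obj1), closed(y), cold(obj1), hot(y), large(obj1), mammal(y), metal(y), open(obj1), red(y), signed(y), small(obj1), stale(y), visible(obj1)

Round 1: r7 [metal(y) & visible(obj1) -> open(obj1)]; r8 [mammal(y) & active(obj1) -> large(obj1)]. Adds open(obj1), large(obj1).
Round 2: r2 [open(obj1) & stale(y) -> signed(y)]; r5 [large(obj1) & visible(obj1) -> closed(y)]; r9 [large(obj1) -> red(y)]. Adds signed(y), closed(y), red(y).
Round 3: r1 [signed(y) & large(obj1) -> bird(obj1)]. Adds bird(obj1).
Round 4: r3 [bird(obj1) -> cold(obj1)]. Adds cold(obj1).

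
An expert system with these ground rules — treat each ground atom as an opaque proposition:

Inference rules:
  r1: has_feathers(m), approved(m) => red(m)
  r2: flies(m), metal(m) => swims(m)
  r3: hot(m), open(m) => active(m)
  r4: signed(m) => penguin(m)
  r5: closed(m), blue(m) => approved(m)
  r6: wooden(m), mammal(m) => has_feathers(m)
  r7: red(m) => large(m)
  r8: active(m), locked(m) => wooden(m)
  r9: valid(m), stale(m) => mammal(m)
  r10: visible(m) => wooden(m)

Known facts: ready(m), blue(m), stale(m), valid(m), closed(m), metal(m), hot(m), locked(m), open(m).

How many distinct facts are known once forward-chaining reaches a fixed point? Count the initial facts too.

Round 1: r3 [hot(m), open(m) => active(m)]; r5 [closed(m), blue(m) => approved(m)]; r9 [valid(m), stale(m) => mammal(m)]. Adds active(m), approved(m), mammal(m).
Round 2: r8 [active(m), locked(m) => wooden(m)]. Adds wooden(m).
Round 3: r6 [wooden(m), mammal(m) => has_feathers(m)]. Adds has_feathers(m).
Round 4: r1 [has_feathers(m), approved(m) => red(m)]. Adds red(m).
Round 5: r7 [red(m) => large(m)]. Adds large(m).
Closure: {active(m), approved(m), blue(m), closed(m), has_feathers(m), hot(m), large(m), locked(m), mammal(m), metal(m), open(m), ready(m), red(m), stale(m), valid(m), wooden(m)} — 16 facts.

16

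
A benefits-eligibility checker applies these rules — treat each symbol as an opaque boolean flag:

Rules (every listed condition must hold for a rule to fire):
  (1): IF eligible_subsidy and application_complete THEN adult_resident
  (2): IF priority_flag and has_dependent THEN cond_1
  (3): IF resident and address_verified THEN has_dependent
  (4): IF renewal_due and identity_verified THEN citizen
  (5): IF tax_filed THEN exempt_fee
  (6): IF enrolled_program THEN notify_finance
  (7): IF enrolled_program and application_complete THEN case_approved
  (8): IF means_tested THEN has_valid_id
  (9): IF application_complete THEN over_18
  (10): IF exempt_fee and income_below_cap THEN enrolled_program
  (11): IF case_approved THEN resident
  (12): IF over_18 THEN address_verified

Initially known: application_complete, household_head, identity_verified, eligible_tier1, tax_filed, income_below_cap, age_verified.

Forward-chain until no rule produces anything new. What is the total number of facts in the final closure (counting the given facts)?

15

Round 1: (5) [IF tax_filed THEN exempt_fee]; (9) [IF application_complete THEN over_18]. New: exempt_fee, over_18.
Round 2: (10) [IF exempt_fee and income_below_cap THEN enrolled_program]; (12) [IF over_18 THEN address_verified]. New: enrolled_program, address_verified.
Round 3: (6) [IF enrolled_program THEN notify_finance]; (7) [IF enrolled_program and application_complete THEN case_approved]. New: notify_finance, case_approved.
Round 4: (11) [IF case_approved THEN resident]. New: resident.
Round 5: (3) [IF resident and address_verified THEN has_dependent]. New: has_dependent.
Closure: {address_verified, age_verified, application_complete, case_approved, eligible_tier1, enrolled_program, exempt_fee, has_dependent, household_head, identity_verified, income_below_cap, notify_finance, over_18, resident, tax_filed} — 15 facts.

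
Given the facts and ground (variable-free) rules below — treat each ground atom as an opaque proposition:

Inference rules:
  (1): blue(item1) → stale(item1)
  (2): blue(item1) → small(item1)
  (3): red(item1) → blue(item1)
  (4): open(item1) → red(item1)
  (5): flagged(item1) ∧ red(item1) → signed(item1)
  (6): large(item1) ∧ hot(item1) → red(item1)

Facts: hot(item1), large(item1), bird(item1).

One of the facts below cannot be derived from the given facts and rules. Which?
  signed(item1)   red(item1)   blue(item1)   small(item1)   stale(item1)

signed(item1)

Round 1: (6) [large(item1) ∧ hot(item1) → red(item1)]. Adds red(item1).
Round 2: (3) [red(item1) → blue(item1)]. Adds blue(item1).
Round 3: (1) [blue(item1) → stale(item1)]; (2) [blue(item1) → small(item1)]. Adds stale(item1), small(item1).
Derived: stale(item1) (round 3), red(item1) (round 1), small(item1) (round 3), blue(item1) (round 2). signed(item1) never appears in any round.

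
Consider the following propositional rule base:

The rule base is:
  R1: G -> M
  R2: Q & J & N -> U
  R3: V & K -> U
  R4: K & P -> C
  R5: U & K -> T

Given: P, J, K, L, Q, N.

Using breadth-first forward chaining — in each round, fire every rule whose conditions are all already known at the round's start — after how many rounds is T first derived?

Round 1 fires R2, R4, giving U, C.
Round 2 fires R5, giving T.
T first appears in round 2.

2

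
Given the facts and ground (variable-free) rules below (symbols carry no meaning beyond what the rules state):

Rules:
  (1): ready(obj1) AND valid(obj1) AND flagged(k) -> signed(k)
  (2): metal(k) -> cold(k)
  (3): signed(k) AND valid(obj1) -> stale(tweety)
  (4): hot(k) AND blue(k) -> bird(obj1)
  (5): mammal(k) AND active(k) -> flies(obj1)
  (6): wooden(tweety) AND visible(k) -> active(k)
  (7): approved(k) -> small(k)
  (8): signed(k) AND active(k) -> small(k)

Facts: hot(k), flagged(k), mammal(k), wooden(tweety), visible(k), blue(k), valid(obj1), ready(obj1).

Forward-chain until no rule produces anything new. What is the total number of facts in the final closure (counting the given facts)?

Round 1: (1) [ready(obj1) AND valid(obj1) AND flagged(k) -> signed(k)]; (4) [hot(k) AND blue(k) -> bird(obj1)]; (6) [wooden(tweety) AND visible(k) -> active(k)]. New: signed(k), bird(obj1), active(k).
Round 2: (3) [signed(k) AND valid(obj1) -> stale(tweety)]; (5) [mammal(k) AND active(k) -> flies(obj1)]; (8) [signed(k) AND active(k) -> small(k)]. New: stale(tweety), flies(obj1), small(k).
Closure: {active(k), bird(obj1), blue(k), flagged(k), flies(obj1), hot(k), mammal(k), ready(obj1), signed(k), small(k), stale(tweety), valid(obj1), visible(k), wooden(tweety)} — 14 facts.

14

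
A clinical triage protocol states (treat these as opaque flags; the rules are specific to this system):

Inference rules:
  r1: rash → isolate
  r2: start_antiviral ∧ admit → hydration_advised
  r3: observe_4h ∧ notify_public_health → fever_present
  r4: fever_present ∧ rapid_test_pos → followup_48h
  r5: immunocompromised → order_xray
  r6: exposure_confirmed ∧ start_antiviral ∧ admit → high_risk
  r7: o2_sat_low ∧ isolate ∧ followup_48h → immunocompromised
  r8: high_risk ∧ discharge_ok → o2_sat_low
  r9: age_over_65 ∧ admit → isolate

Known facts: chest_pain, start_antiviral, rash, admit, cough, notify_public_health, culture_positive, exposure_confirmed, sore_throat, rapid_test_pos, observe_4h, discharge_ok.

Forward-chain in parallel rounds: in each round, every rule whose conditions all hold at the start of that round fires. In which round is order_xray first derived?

Round 1: r1 [rash → isolate]; r2 [start_antiviral ∧ admit → hydration_advised]; r3 [observe_4h ∧ notify_public_health → fever_present]; r6 [exposure_confirmed ∧ start_antiviral ∧ admit → high_risk]. Adds isolate, hydration_advised, fever_present, high_risk.
Round 2: r4 [fever_present ∧ rapid_test_pos → followup_48h]; r8 [high_risk ∧ discharge_ok → o2_sat_low]. Adds followup_48h, o2_sat_low.
Round 3: r7 [o2_sat_low ∧ isolate ∧ followup_48h → immunocompromised]. Adds immunocompromised.
Round 4: r5 [immunocompromised → order_xray]. Adds order_xray.
order_xray first appears in round 4.

4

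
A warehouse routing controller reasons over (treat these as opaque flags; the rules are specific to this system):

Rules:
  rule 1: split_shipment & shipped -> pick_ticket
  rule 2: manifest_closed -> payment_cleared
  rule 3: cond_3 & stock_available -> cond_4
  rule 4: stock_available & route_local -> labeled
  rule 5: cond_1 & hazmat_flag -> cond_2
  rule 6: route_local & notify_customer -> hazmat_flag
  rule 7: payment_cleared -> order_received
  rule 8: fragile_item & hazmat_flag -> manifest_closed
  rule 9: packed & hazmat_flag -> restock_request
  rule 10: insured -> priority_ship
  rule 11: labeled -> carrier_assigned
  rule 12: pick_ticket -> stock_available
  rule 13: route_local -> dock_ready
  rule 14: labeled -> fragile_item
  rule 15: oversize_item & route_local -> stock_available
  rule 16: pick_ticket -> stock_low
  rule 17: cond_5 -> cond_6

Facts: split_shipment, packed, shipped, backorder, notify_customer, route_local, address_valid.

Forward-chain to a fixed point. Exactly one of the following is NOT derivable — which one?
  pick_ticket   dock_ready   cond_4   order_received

Round 1 fires rule 1, rule 6, rule 13, giving pick_ticket, hazmat_flag, dock_ready.
Round 2 fires rule 9, rule 12, rule 16, giving restock_request, stock_available, stock_low.
Round 3 fires rule 4, giving labeled.
Round 4 fires rule 11, rule 14, giving carrier_assigned, fragile_item.
Round 5 fires rule 8, giving manifest_closed.
Round 6 fires rule 2, giving payment_cleared.
Round 7 fires rule 7, giving order_received.
Derived: dock_ready (round 1), pick_ticket (round 1), order_received (round 7). cond_4 never appears in any round.

cond_4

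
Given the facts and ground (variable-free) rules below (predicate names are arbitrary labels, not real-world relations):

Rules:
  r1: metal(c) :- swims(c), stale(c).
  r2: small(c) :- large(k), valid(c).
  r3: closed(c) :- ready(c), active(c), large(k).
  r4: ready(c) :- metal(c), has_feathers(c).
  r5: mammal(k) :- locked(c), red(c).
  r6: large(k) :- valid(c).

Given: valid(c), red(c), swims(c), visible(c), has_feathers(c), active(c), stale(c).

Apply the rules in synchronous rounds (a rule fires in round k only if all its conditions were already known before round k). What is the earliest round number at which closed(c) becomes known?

Round 1 fires r1, r6, giving metal(c), large(k).
Round 2 fires r2, r4, giving small(c), ready(c).
Round 3 fires r3, giving closed(c).
closed(c) first appears in round 3.

3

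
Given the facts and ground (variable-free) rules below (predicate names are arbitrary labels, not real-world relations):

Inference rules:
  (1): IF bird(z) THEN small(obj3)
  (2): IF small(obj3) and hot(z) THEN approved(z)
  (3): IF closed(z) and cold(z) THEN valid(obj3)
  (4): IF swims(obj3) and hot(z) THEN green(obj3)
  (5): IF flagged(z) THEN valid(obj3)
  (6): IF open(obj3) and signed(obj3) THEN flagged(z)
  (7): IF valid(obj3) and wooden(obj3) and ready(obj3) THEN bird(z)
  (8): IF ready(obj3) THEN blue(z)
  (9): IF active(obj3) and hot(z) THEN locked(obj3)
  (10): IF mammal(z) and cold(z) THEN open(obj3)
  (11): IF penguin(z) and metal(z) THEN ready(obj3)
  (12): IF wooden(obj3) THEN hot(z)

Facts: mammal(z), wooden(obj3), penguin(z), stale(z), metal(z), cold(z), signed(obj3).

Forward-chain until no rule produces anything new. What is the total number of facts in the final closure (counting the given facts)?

Round 1: (10) [IF mammal(z) and cold(z) THEN open(obj3)]; (11) [IF penguin(z) and metal(z) THEN ready(obj3)]; (12) [IF wooden(obj3) THEN hot(z)]. Adds open(obj3), ready(obj3), hot(z).
Round 2: (6) [IF open(obj3) and signed(obj3) THEN flagged(z)]; (8) [IF ready(obj3) THEN blue(z)]. Adds flagged(z), blue(z).
Round 3: (5) [IF flagged(z) THEN valid(obj3)]. Adds valid(obj3).
Round 4: (7) [IF valid(obj3) and wooden(obj3) and ready(obj3) THEN bird(z)]. Adds bird(z).
Round 5: (1) [IF bird(z) THEN small(obj3)]. Adds small(obj3).
Round 6: (2) [IF small(obj3) and hot(z) THEN approved(z)]. Adds approved(z).
Closure: {approved(z), bird(z), blue(z), cold(z), flagged(z), hot(z), mammal(z), metal(z), open(obj3), penguin(z), ready(obj3), signed(obj3), small(obj3), stale(z), valid(obj3), wooden(obj3)} — 16 facts.

16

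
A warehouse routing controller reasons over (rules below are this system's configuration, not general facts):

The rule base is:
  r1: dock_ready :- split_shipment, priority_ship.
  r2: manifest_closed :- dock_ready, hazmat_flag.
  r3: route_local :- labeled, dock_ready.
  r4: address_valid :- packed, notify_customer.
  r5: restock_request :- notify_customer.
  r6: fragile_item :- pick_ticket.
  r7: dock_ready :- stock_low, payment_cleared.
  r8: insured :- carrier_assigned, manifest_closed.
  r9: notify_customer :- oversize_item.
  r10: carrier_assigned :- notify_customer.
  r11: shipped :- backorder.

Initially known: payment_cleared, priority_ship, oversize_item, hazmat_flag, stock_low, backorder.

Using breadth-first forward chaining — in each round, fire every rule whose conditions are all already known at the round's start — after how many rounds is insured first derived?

3

[1] r7 [dock_ready :- stock_low, payment_cleared.]; r9 [notify_customer :- oversize_item.]; r11 [shipped :- backorder.]. ⇒ new: dock_ready, notify_customer, shipped.
[2] r2 [manifest_closed :- dock_ready, hazmat_flag.]; r5 [restock_request :- notify_customer.]; r10 [carrier_assigned :- notify_customer.]. ⇒ new: manifest_closed, restock_request, carrier_assigned.
[3] r8 [insured :- carrier_assigned, manifest_closed.]. ⇒ new: insured.
insured first appears in round 3.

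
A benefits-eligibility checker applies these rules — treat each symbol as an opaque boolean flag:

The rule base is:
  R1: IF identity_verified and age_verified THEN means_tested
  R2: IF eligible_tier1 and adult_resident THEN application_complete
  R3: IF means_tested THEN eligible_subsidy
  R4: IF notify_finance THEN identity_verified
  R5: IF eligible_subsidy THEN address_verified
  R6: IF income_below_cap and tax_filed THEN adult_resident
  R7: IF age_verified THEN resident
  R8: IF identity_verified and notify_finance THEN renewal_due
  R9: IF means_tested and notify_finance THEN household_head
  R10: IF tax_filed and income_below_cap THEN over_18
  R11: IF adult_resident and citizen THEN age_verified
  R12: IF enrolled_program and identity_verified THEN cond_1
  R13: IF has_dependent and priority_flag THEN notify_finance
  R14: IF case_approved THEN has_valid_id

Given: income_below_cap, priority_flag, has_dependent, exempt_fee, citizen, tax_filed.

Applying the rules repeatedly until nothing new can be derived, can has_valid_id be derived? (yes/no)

Round 1: R6 [IF income_below_cap and tax_filed THEN adult_resident]; R10 [IF tax_filed and income_below_cap THEN over_18]; R13 [IF has_dependent and priority_flag THEN notify_finance]. Adds adult_resident, over_18, notify_finance.
Round 2: R4 [IF notify_finance THEN identity_verified]; R11 [IF adult_resident and citizen THEN age_verified]. Adds identity_verified, age_verified.
Round 3: R1 [IF identity_verified and age_verified THEN means_tested]; R7 [IF age_verified THEN resident]; R8 [IF identity_verified and notify_finance THEN renewal_due]. Adds means_tested, resident, renewal_due.
Round 4: R3 [IF means_tested THEN eligible_subsidy]; R9 [IF means_tested and notify_finance THEN household_head]. Adds eligible_subsidy, household_head.
Round 5: R5 [IF eligible_subsidy THEN address_verified]. Adds address_verified.
Fixed point reached. has_valid_id is concluded only by R14; R14 needs case_approved (never derived).

no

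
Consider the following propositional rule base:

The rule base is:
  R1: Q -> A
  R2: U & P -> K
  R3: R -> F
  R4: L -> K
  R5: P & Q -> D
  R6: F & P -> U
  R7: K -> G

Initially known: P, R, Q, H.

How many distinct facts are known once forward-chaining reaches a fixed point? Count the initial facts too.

10

Round 1: R1 [Q -> A]; R3 [R -> F]; R5 [P & Q -> D]. Adds A, F, D.
Round 2: R6 [F & P -> U]. Adds U.
Round 3: R2 [U & P -> K]. Adds K.
Round 4: R7 [K -> G]. Adds G.
Closure: {A, D, F, G, H, K, P, Q, R, U} — 10 facts.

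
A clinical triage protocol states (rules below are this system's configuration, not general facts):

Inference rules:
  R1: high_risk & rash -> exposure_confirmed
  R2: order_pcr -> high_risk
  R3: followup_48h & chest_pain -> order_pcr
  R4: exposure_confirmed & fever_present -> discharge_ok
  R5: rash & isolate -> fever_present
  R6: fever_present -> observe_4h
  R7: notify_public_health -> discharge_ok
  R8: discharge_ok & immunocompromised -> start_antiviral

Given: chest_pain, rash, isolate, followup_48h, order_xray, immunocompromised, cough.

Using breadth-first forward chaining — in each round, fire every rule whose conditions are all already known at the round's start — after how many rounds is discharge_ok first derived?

4

Round 1: R3 [followup_48h & chest_pain -> order_pcr]; R5 [rash & isolate -> fever_present]. New: order_pcr, fever_present.
Round 2: R2 [order_pcr -> high_risk]; R6 [fever_present -> observe_4h]. New: high_risk, observe_4h.
Round 3: R1 [high_risk & rash -> exposure_confirmed]. New: exposure_confirmed.
Round 4: R4 [exposure_confirmed & fever_present -> discharge_ok]. New: discharge_ok.
discharge_ok first appears in round 4.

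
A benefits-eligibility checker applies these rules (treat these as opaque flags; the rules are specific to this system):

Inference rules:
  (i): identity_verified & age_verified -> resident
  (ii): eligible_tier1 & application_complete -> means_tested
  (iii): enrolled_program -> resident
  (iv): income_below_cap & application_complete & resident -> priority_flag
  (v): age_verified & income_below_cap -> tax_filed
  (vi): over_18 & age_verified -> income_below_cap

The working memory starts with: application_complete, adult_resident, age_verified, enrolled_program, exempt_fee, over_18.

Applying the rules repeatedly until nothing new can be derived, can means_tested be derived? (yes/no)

no

Round 1: (iii) [enrolled_program -> resident]; (vi) [over_18 & age_verified -> income_below_cap]. New: resident, income_below_cap.
Round 2: (iv) [income_below_cap & application_complete & resident -> priority_flag]; (v) [age_verified & income_below_cap -> tax_filed]. New: priority_flag, tax_filed.
Fixed point reached. means_tested is concluded only by (ii); (ii) needs eligible_tier1 (never derived).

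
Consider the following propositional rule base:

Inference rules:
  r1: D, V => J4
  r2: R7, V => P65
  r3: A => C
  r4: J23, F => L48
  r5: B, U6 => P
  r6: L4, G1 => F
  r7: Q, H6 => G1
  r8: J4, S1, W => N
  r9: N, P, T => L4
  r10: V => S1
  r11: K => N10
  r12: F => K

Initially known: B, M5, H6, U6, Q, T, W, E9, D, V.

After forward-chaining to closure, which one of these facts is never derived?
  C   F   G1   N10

Round 1: r1 [D, V => J4]; r5 [B, U6 => P]; r7 [Q, H6 => G1]; r10 [V => S1]. Adds J4, P, G1, S1.
Round 2: r8 [J4, S1, W => N]. Adds N.
Round 3: r9 [N, P, T => L4]. Adds L4.
Round 4: r6 [L4, G1 => F]. Adds F.
Round 5: r12 [F => K]. Adds K.
Round 6: r11 [K => N10]. Adds N10.
Derived: N10 (round 6), F (round 4), G1 (round 1). C never appears in any round.

C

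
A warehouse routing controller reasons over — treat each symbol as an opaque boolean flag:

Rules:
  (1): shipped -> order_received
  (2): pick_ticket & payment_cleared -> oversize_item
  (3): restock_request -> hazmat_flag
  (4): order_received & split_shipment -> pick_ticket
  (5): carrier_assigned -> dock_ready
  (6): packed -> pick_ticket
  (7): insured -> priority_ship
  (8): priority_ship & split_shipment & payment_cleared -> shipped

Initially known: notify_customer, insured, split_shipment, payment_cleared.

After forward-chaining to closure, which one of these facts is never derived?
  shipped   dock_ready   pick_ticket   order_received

[1] (7) [insured -> priority_ship]. ⇒ new: priority_ship.
[2] (8) [priority_ship & split_shipment & payment_cleared -> shipped]. ⇒ new: shipped.
[3] (1) [shipped -> order_received]. ⇒ new: order_received.
[4] (4) [order_received & split_shipment -> pick_ticket]. ⇒ new: pick_ticket.
[5] (2) [pick_ticket & payment_cleared -> oversize_item]. ⇒ new: oversize_item.
Derived: order_received (round 3), pick_ticket (round 4), shipped (round 2). dock_ready never appears in any round.

dock_ready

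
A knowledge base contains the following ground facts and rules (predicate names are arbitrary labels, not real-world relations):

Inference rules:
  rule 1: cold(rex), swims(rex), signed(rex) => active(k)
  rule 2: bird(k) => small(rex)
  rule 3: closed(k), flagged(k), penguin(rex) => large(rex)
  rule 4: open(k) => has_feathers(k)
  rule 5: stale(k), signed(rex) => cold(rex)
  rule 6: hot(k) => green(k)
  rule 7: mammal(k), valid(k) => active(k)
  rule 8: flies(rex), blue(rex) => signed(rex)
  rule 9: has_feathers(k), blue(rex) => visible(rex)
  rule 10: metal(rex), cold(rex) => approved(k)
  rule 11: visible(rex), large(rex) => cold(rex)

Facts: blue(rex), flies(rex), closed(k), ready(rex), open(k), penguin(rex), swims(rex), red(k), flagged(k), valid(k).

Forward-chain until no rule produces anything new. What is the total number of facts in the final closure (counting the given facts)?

Round 1: rule 3 [closed(k), flagged(k), penguin(rex) => large(rex)]; rule 4 [open(k) => has_feathers(k)]; rule 8 [flies(rex), blue(rex) => signed(rex)]. New: large(rex), has_feathers(k), signed(rex).
Round 2: rule 9 [has_feathers(k), blue(rex) => visible(rex)]. New: visible(rex).
Round 3: rule 11 [visible(rex), large(rex) => cold(rex)]. New: cold(rex).
Round 4: rule 1 [cold(rex), swims(rex), signed(rex) => active(k)]. New: active(k).
Closure: {active(k), blue(rex), closed(k), cold(rex), flagged(k), flies(rex), has_feathers(k), large(rex), open(k), penguin(rex), ready(rex), red(k), signed(rex), swims(rex), valid(k), visible(rex)} — 16 facts.

16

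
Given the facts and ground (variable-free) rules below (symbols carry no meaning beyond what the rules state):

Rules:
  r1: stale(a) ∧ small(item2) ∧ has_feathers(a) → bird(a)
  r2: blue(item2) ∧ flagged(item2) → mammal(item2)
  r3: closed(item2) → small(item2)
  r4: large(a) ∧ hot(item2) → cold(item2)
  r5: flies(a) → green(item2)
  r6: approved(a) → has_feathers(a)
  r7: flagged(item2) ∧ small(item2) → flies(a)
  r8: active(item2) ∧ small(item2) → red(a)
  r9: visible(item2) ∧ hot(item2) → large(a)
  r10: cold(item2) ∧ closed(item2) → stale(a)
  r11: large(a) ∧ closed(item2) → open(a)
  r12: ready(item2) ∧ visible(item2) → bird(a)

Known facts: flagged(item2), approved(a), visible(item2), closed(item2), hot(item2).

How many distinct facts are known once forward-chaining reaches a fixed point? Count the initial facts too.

Round 1 fires r3, r6, r9, giving small(item2), has_feathers(a), large(a).
Round 2 fires r4, r7, r11, giving cold(item2), flies(a), open(a).
Round 3 fires r5, r10, giving green(item2), stale(a).
Round 4 fires r1, giving bird(a).
Closure: {approved(a), bird(a), closed(item2), cold(item2), flagged(item2), flies(a), green(item2), has_feathers(a), hot(item2), large(a), open(a), small(item2), stale(a), visible(item2)} — 14 facts.

14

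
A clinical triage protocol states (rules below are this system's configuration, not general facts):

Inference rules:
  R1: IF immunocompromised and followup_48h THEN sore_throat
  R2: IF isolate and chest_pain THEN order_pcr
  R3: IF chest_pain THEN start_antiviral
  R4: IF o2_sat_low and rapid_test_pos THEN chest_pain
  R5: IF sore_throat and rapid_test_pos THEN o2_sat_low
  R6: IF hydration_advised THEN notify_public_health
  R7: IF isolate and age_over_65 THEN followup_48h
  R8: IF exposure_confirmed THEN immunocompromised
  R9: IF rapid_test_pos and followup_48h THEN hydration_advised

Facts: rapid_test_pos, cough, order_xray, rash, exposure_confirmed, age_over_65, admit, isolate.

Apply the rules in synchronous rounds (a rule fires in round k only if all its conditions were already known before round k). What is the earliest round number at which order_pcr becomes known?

Round 1: R7 [IF isolate and age_over_65 THEN followup_48h]; R8 [IF exposure_confirmed THEN immunocompromised]. Adds followup_48h, immunocompromised.
Round 2: R1 [IF immunocompromised and followup_48h THEN sore_throat]; R9 [IF rapid_test_pos and followup_48h THEN hydration_advised]. Adds sore_throat, hydration_advised.
Round 3: R5 [IF sore_throat and rapid_test_pos THEN o2_sat_low]; R6 [IF hydration_advised THEN notify_public_health]. Adds o2_sat_low, notify_public_health.
Round 4: R4 [IF o2_sat_low and rapid_test_pos THEN chest_pain]. Adds chest_pain.
Round 5: R2 [IF isolate and chest_pain THEN order_pcr]; R3 [IF chest_pain THEN start_antiviral]. Adds order_pcr, start_antiviral.
order_pcr first appears in round 5.

5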